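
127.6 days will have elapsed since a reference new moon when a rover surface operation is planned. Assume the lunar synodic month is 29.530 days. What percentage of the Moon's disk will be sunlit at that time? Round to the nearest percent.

72%

127.6/29.530 = 4.321 lunations, so 4 complete cycles and 9.48 d into the next.
Phase angle: θ = 360°·(9.48 d)/(29.530 d) = 115.6°.
With cos θ = (-0.432), the lit fraction is (1 − (-0.432))/2 ≈ 0.716, so 72%.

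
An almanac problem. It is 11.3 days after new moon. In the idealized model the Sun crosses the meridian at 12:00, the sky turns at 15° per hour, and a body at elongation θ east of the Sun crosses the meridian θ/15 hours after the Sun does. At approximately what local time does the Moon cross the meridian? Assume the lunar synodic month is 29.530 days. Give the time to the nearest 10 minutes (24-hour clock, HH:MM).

Phase angle: θ = 360°·(11.3 d)/(29.530 d) = 137.8°.
The Moon trails the Sun by θ/15 = 137.8/15 ≈ 9.18 hours.
12:00 + 9.184 h ≈ 21:11 → 21:10 to the nearest ten minutes.

21:10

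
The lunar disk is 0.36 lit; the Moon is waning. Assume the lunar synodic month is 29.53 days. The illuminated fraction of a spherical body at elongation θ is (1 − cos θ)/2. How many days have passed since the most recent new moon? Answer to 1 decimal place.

23.5 days

Invert f = (1 − cos θ)/2 to get cos θ = 1 − 2(0.36) = 0.280, hence θ₀ = arccos 0.280 = 73.7°.
Since the Moon is past full (waning), take the reflex angle: θ = 360° − 73.7° = 286.3°.
At 360°/29.53 d per day, 286.3° corresponds to 23.48 days.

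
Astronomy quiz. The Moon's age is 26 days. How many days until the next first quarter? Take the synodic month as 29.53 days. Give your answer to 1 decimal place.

10.9 days

First quarter occurs at elongation 90°, i.e. at age 29.53 × 90/360 = 7.383 d.
This lunation's first quarter (7.383 d) has passed, so add one period: 36.913 − 26 = 10.913 days.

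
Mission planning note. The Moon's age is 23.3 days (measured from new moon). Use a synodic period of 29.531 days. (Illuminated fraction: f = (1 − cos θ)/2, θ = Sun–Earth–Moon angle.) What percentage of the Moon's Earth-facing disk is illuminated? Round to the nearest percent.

38%

Elongation θ = 360° × 23.3/29.531 ≈ 284.0°.
cos 284.0° = 0.243, so f = (1 − 0.243)/2 = 0.379, so 38%.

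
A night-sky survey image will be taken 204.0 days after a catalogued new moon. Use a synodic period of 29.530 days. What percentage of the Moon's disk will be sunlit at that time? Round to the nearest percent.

8%

Reduce mod P: 204.0 − 6×29.530 = 26.82 d into the current lunation.
Elongation θ = 360° × 26.82/29.530 ≈ 327.0°.
Illuminated fraction = (1 − cos 327.0°)/2 = (1 − 0.838)/2 ≈ 0.081, so 8%.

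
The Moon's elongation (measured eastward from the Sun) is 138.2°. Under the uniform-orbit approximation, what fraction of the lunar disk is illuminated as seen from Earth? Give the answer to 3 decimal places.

0.873

f = (1 − cos 138.2°)/2 = (1 − (-0.745))/2 ≈ 0.873.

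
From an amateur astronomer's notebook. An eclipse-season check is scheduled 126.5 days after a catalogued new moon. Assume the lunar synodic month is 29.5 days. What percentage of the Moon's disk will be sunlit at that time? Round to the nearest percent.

62%

126.5/29.5 = 4.288 lunations, so 4 complete cycles and 8.50 d into the next.
Elongation θ = 360° × 8.50/29.5 ≈ 103.7°.
cos 103.7° = (-0.237), so f = (1 − (-0.237))/2 = 0.619, so 62%.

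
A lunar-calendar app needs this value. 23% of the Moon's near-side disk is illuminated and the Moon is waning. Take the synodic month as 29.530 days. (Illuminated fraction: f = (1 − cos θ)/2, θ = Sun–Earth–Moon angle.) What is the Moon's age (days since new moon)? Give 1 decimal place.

24.8 days

Invert f = (1 − cos θ)/2 to get cos θ = 1 − 2(0.23) = 0.540, hence θ₀ = arccos 0.540 = 57.3°.
Waning ⇒ past full, so θ = 360° − 57.3° = 302.7°.
That fraction of the synodic month is 302.7/360 × 29.530 d ≈ 24.83 d.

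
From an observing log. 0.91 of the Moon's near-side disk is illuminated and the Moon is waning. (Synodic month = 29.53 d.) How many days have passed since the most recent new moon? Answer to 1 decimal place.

17.6 days

Invert f = (1 − cos θ)/2 to get cos θ = 1 − 2(0.91) = -0.820, hence θ₀ = arccos -0.820 = 145.1°.
A waning Moon lies in 180°–360°, so θ = 360° − 145.1° = 214.9°.
Age = 29.53 × 214.9°/360° ≈ 17.63 days.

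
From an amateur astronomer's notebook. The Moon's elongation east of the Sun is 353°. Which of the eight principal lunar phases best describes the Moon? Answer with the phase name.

new moon

The new moon sector spans roughly -22°–22°; 353° falls inside it.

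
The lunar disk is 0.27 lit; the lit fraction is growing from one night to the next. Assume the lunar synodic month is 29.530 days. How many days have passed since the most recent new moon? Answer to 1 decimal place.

5.1 days

Invert f = (1 − cos θ)/2 to get cos θ = 1 − 2(0.27) = 0.460, hence θ₀ = arccos 0.460 = 62.6°.
Before full moon the principal value applies: θ = 62.6°.
Age = 29.530 × 62.6°/360° ≈ 5.14 days.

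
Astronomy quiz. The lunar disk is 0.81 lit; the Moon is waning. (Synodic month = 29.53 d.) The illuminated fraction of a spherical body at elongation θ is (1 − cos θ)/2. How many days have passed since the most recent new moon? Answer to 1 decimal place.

Invert f = (1 − cos θ)/2 to get cos θ = 1 − 2(0.81) = -0.620, hence θ₀ = arccos -0.620 = 128.3°.
Since the Moon is past full (waning), take the reflex angle: θ = 360° − 128.3° = 231.7°.
That fraction of the synodic month is 231.7/360 × 29.53 d ≈ 19.00 d.

19.0 days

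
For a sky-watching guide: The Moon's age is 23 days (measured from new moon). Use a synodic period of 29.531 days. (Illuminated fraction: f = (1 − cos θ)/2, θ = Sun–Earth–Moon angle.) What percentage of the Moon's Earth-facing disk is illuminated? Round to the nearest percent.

41%

The Moon has covered 23/29.531 of its cycle, so θ ≈ 360° × 23/29.531 = 280.4°.
With cos θ = 0.180, the lit fraction is (1 − 0.180)/2 ≈ 0.410, so 41%.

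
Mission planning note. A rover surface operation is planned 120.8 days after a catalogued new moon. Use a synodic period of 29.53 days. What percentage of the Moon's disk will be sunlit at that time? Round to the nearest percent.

120.8/29.53 = 4.091 lunations, so 4 complete cycles and 2.68 d into the next.
Elongation θ = 360° × 2.68/29.53 ≈ 32.7°.
cos 32.7° = 0.842, so f = (1 − 0.842)/2 = 0.079, so 8%.

8%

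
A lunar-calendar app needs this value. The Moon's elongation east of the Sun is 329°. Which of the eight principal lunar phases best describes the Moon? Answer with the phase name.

329° lies in the waning crescent sector of the 8-phase cycle.

waning crescent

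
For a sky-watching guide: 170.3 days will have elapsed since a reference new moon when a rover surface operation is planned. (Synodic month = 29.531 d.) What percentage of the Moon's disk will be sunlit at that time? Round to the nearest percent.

45%

170.3/29.531 = 5.767 lunations, so 5 complete cycles and 22.65 d into the next.
The Moon has covered 22.65/29.531 of its cycle, so θ ≈ 360° × 22.65/29.531 = 276.1°.
cos 276.1° = 0.105, so f = (1 − 0.105)/2 = 0.447, so 45%.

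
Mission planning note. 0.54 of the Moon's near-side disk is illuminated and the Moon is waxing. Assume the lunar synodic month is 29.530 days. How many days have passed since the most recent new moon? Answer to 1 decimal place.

cos θ = 1 − 2f = -0.080, giving a principal value of 94.6°.
Before full moon the principal value applies: θ = 94.6°.
Age = 29.530 × 94.6°/360° ≈ 7.76 days.

7.8 days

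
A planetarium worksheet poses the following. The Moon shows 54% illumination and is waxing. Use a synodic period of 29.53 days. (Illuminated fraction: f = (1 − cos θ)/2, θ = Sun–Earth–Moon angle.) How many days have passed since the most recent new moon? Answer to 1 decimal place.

From f = (1 − cos θ)/2: cos θ = 1 − 2×0.54 = -0.080; arccos → 94.6°.
The Moon is waxing (0°–180°), so θ = 94.6° directly.
Age = 29.53 × 94.6°/360° ≈ 7.76 days.

7.8 days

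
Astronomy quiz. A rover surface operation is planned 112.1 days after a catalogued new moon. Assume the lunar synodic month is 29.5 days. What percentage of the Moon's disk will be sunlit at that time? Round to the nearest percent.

Reduce mod P: 112.1 − 3×29.5 = 23.60 d into the current lunation.
Elongation θ = 360° × 23.60/29.5 ≈ 288.0°.
With cos θ = 0.309, the lit fraction is (1 − 0.309)/2 ≈ 0.345, so 35%.

35%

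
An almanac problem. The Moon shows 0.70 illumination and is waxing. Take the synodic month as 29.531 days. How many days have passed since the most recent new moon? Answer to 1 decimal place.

Invert f = (1 − cos θ)/2 to get cos θ = 1 − 2(0.70) = -0.400, hence θ₀ = arccos -0.400 = 113.6°.
Before full moon the principal value applies: θ = 113.6°.
That fraction of the synodic month is 113.6/360 × 29.531 d ≈ 9.32 d.

9.3 days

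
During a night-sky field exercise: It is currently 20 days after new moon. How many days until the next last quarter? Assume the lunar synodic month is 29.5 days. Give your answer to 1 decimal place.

2.1 days

Last quarter occurs at elongation 270°, i.e. at age 29.5 × 270/360 = 22.125 d.
That is 22.125 − 20 = 2.125 days ahead.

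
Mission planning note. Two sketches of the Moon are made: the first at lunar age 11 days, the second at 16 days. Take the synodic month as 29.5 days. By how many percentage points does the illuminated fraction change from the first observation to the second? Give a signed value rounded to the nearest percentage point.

θ₁ = 360° × 11/29.5 = 134.2°, f₁ = (1 − cos θ₁)/2 = 0.849.
θ₂ = 360° × 16/29.5 = 195.3°, f₂ = (1 − cos θ₂)/2 = 0.982.
Change = f₂ − f₁ = +0.134 → +13 percentage points.

+13 pp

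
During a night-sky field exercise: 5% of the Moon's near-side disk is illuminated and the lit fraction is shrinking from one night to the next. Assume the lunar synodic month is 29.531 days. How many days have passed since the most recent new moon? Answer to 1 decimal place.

27.4 days

Invert f = (1 − cos θ)/2 to get cos θ = 1 − 2(0.05) = 0.900, hence θ₀ = arccos 0.900 = 25.8°.
Since the Moon is past full (waning), take the reflex angle: θ = 360° − 25.8° = 334.2°.
That fraction of the synodic month is 334.2/360 × 29.531 d ≈ 27.41 d.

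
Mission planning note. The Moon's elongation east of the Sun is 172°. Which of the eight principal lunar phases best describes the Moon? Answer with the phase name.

full moon

172° lies in the full moon sector of the 8-phase cycle.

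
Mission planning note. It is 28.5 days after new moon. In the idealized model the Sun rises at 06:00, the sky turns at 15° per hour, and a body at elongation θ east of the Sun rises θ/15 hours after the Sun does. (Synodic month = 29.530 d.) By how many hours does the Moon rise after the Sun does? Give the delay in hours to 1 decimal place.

23.2 h

Phase angle: θ = 360°·(28.5 d)/(29.530 d) = 347.4°.
At 15° of sky rotation per hour, 347.4° corresponds to a 23.16 h lag.
So the Moon rises 23.16 h after the Sun.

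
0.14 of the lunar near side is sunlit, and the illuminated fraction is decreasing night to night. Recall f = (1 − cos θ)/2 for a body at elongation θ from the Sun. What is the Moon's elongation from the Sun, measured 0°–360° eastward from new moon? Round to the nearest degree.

316°

Invert f = (1 − cos θ)/2 to get cos θ = 1 − 2(0.14) = 0.720, hence θ₀ = arccos 0.720 = 43.9°.
Waning ⇒ past full, so θ = 360° − 43.9° = 316.1°.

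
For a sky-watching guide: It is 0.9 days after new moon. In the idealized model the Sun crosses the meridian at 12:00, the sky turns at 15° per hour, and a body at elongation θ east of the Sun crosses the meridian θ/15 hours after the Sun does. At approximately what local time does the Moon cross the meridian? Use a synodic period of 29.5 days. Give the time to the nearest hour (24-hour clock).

13:00

Phase angle: θ = 360°·(0.9 d)/(29.5 d) = 11.0°.
The Moon trails the Sun by θ/15 = 11.0/15 ≈ 0.73 hours.
12:00 + 0.73 h ≈ 12:44 → 13:00 to the nearest hour.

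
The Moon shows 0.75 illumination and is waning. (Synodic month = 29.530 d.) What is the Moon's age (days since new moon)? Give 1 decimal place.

19.7 days

From f = (1 − cos θ)/2: cos θ = 1 − 2×0.75 = -0.500; arccos → 120.0°.
Since the Moon is past full (waning), take the reflex angle: θ = 360° − 120.0° = 240.0°.
That fraction of the synodic month is 240.0/360 × 29.530 d ≈ 19.69 d.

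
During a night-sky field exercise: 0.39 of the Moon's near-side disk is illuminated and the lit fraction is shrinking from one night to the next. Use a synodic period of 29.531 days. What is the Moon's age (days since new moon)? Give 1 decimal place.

23.2 days

Invert f = (1 − cos θ)/2 to get cos θ = 1 − 2(0.39) = 0.220, hence θ₀ = arccos 0.220 = 77.3°.
A waning Moon lies in 180°–360°, so θ = 360° − 77.3° = 282.7°.
Age = 29.531 × 282.7°/360° ≈ 23.19 days.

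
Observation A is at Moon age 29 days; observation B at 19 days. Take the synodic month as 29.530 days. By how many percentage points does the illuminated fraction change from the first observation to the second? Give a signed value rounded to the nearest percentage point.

θ₁ = 360° × 29/29.530 = 353.5°, f₁ = (1 − cos θ₁)/2 = 0.003.
θ₂ = 360° × 19/29.530 = 231.6°, f₂ = (1 − cos θ₂)/2 = 0.810.
Change = f₂ − f₁ = +0.807 → +81 percentage points.

+81 pp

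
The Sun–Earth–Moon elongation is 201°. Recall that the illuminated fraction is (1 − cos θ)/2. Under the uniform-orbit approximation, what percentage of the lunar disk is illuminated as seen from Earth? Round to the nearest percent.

Half-versine of 201°: (1 − (-0.934))/2 = 0.967, i.e. 97%.

97%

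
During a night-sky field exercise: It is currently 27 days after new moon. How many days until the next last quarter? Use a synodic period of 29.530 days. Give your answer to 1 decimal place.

24.7 days

Last quarter is 0.75 of the way through the cycle: age 0.75 × 29.530 = 22.148 d.
This lunation's last quarter (22.148 d) has passed, so add one period: 51.678 − 27 = 24.678 days.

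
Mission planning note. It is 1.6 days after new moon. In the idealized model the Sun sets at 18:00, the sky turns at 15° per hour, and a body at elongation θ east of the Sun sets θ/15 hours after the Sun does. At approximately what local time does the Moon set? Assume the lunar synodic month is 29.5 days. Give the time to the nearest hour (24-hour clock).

19:00

Elongation θ = 360° × 1.6/29.5 ≈ 19.5°.
Delay after the Sun = 19.5° / (15°/h) ≈ 1.30 h.
18:00 + 1.30 h ≈ 19:18 → 19:00 to the nearest hour.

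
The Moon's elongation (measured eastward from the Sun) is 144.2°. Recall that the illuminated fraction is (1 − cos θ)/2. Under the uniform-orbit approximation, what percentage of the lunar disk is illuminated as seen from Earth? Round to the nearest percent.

cos 144.2° = (-0.811), so f = (1 − (-0.811))/2 = 0.906, i.e. 91%.

91%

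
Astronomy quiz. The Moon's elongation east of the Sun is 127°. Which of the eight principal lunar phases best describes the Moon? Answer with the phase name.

The waxing gibbous sector spans roughly 112°–158°; 127° falls inside it.

waxing gibbous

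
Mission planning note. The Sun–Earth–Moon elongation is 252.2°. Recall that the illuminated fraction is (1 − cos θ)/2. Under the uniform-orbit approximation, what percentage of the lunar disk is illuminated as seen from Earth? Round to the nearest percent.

65%

cos 252.2° = (-0.306), so f = (1 − (-0.306))/2 = 0.653, i.e. 65%.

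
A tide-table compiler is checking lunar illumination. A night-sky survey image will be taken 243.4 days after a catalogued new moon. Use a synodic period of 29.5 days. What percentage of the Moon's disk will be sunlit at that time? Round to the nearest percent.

243.4/29.5 = 8.251 lunations, so 8 complete cycles and 7.40 d into the next.
The Moon has covered 7.40/29.5 of its cycle, so θ ≈ 360° × 7.40/29.5 = 90.3°.
Illuminated fraction = (1 − cos 90.3°)/2 = (1 − (-0.005))/2 ≈ 0.503, so 50%.

50%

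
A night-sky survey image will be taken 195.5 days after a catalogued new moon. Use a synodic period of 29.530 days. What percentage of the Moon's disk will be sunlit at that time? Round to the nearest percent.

195.5 d spans 6 complete synodic months (6 × 29.530 = 177.18 d) plus 18.32 d.
Phase angle: θ = 360°·(18.32 d)/(29.530 d) = 223.3°.
cos 223.3° = (-0.727), so f = (1 − (-0.727))/2 = 0.864, so 86%.

86%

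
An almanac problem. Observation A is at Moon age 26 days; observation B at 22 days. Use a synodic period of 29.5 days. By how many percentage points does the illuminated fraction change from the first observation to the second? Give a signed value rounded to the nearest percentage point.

θ₁ = 360° × 26/29.5 = 317.3°, f₁ = (1 − cos θ₁)/2 = 0.133.
θ₂ = 360° × 22/29.5 = 268.5°, f₂ = (1 − cos θ₂)/2 = 0.513.
Change = f₂ − f₁ = +0.381 → +38 percentage points.

+38 percentage points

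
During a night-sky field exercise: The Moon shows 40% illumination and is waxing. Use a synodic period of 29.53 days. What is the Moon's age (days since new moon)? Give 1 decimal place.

6.4 days

Invert f = (1 − cos θ)/2 to get cos θ = 1 − 2(0.40) = 0.200, hence θ₀ = arccos 0.200 = 78.5°.
Before full moon the principal value applies: θ = 78.5°.
At 360°/29.53 d per day, 78.5° corresponds to 6.44 days.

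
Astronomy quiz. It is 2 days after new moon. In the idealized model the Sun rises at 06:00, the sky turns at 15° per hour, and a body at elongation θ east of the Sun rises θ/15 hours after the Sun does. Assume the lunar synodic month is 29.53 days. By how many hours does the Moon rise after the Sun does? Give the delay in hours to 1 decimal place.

1.6 h

Elongation θ = 360° × 2/29.53 ≈ 24.4°.
Delay after the Sun = 24.4° / (15°/h) ≈ 1.63 h.
So the Moon rises 1.63 h after the Sun.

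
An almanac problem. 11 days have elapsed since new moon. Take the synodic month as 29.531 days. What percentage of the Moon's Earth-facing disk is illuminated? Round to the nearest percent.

The Moon has covered 11/29.531 of its cycle, so θ ≈ 360° × 11/29.531 = 134.1°.
Illuminated fraction = (1 − cos 134.1°)/2 = (1 − (-0.696))/2 ≈ 0.848, so 85%.

85%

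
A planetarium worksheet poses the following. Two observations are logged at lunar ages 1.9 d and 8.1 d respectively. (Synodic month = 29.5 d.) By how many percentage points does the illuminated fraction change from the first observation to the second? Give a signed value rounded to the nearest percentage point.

θ₁ = 360° × 1.9/29.5 = 23.2°, f₁ = (1 − cos θ₁)/2 = 0.040.
θ₂ = 360° × 8.1/29.5 = 98.8°, f₂ = (1 − cos θ₂)/2 = 0.577.
Change = f₂ − f₁ = +0.537 → +54 percentage points.

+54 percentage points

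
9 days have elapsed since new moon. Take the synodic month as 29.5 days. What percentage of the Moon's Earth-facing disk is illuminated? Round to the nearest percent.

67%

Elongation θ = 360° × 9/29.5 ≈ 109.8°.
cos 109.8° = (-0.339), so f = (1 − (-0.339))/2 = 0.670, so 67%.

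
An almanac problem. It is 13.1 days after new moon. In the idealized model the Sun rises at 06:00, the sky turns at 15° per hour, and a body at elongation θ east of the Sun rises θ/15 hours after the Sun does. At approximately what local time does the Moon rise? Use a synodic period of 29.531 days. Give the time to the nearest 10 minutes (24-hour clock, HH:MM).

Elongation θ = 360° × 13.1/29.531 ≈ 159.7°.
At 15° of sky rotation per hour, 159.7° corresponds to a 10.65 h lag.
06:00 + 10.646 h ≈ 16:39 → 16:40 to the nearest ten minutes.

16:40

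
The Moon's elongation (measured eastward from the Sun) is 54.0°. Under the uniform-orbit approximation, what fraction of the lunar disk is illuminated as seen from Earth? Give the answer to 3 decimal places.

0.206

f = (1 − cos 54.0°)/2 = (1 − 0.588)/2 ≈ 0.206.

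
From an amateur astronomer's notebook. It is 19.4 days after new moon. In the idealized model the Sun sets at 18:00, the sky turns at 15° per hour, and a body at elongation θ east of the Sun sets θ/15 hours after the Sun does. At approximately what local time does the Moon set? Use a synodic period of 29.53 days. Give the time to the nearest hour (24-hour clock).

Phase angle: θ = 360°·(19.4 d)/(29.53 d) = 236.5°.
At 15° of sky rotation per hour, 236.5° corresponds to a 15.77 h lag.
18:00 + 15.77 h ≈ 09:46 → 10:00 to the nearest hour.

10:00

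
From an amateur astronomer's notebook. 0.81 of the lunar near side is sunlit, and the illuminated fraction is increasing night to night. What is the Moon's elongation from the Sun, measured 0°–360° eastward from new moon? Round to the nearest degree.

Invert f = (1 − cos θ)/2 to get cos θ = 1 − 2(0.81) = -0.620, hence θ₀ = arccos -0.620 = 128.3°.
The Moon is waxing (0°–180°), so θ = 128.3° directly.

128°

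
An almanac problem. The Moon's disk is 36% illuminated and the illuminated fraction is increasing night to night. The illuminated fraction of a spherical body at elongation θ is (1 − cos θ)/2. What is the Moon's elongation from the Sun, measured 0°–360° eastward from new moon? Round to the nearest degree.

74°

Invert f = (1 − cos θ)/2 to get cos θ = 1 − 2(0.36) = 0.280, hence θ₀ = arccos 0.280 = 73.7°.
Before full moon the principal value applies: θ = 73.7°.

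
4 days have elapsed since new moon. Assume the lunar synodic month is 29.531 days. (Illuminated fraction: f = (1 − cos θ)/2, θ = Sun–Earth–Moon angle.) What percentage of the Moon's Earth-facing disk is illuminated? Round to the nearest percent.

The Moon has covered 4/29.531 of its cycle, so θ ≈ 360° × 4/29.531 = 48.8°.
With cos θ = 0.659, the lit fraction is (1 − 0.659)/2 ≈ 0.170, so 17%.

17%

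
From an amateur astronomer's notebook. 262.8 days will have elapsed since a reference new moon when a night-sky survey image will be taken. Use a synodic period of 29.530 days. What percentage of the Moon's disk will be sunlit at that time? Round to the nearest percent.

262.8/29.530 = 8.899 lunations, so 8 complete cycles and 26.56 d into the next.
The Moon has covered 26.56/29.530 of its cycle, so θ ≈ 360° × 26.56/29.530 = 323.8°.
cos 323.8° = 0.807, so f = (1 − 0.807)/2 = 0.097, so 10%.

10%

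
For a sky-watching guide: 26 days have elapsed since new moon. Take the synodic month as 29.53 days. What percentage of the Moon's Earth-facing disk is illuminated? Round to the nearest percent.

Phase angle: θ = 360°·(26 d)/(29.53 d) = 317.0°.
With cos θ = 0.731, the lit fraction is (1 − 0.731)/2 ≈ 0.135, so 13%.

13%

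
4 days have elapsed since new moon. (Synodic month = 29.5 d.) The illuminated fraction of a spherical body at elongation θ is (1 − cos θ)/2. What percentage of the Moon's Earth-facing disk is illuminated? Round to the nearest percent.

17%

Elongation θ = 360° × 4/29.5 ≈ 48.8°.
With cos θ = 0.659, the lit fraction is (1 − 0.659)/2 ≈ 0.171, so 17%.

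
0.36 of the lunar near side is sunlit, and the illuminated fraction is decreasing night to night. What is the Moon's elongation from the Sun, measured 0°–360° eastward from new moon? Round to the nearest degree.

286°

Invert f = (1 − cos θ)/2 to get cos θ = 1 − 2(0.36) = 0.280, hence θ₀ = arccos 0.280 = 73.7°.
Since the Moon is past full (waning), take the reflex angle: θ = 360° − 73.7° = 286.3°.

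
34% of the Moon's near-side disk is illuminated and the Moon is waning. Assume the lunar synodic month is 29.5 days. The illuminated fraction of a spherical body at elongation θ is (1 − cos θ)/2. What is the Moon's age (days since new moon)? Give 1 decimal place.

From f = (1 − cos θ)/2: cos θ = 1 − 2×0.34 = 0.320; arccos → 71.3°.
Since the Moon is past full (waning), take the reflex angle: θ = 360° − 71.3° = 288.7°.
That fraction of the synodic month is 288.7/360 × 29.5 d ≈ 23.65 d.

23.7 days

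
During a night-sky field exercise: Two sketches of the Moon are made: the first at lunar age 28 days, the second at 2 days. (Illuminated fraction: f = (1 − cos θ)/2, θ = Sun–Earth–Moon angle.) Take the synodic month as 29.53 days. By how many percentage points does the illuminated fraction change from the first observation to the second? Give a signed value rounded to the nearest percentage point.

First observation: θ = 360°·28/29.53 = 341.3°, so f = 0.026.
Second observation: θ = 24.4°, f = 0.045.
Δf = 0.045 − 0.026 = +0.018, i.e. +2 pp.

+2 percentage points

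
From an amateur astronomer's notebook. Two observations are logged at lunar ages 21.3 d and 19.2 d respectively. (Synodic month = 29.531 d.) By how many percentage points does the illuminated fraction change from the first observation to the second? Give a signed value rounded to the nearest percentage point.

+20 pp

θ₁ = 360° × 21.3/29.531 = 259.7°, f₁ = (1 − cos θ₁)/2 = 0.590.
θ₂ = 360° × 19.2/29.531 = 234.1°, f₂ = (1 − cos θ₂)/2 = 0.793.
Change = f₂ − f₁ = +0.204 → +20 percentage points.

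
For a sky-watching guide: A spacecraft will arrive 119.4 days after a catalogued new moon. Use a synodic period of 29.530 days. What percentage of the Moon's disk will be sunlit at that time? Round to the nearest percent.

2%

119.4 d spans 4 complete synodic months (4 × 29.530 = 118.12 d) plus 1.28 d.
Elongation θ = 360° × 1.28/29.530 ≈ 15.6°.
With cos θ = 0.963, the lit fraction is (1 − 0.963)/2 ≈ 0.018, so 2%.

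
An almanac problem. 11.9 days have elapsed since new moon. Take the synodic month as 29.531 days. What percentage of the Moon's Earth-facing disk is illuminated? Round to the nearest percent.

Elongation θ = 360° × 11.9/29.531 ≈ 145.1°.
cos 145.1° = (-0.820), so f = (1 − (-0.820))/2 = 0.910, so 91%.

91%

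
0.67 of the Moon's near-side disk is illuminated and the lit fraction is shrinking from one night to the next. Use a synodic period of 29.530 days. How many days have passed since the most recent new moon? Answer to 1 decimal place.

From f = (1 − cos θ)/2: cos θ = 1 − 2×0.67 = -0.340; arccos → 109.9°.
A waning Moon lies in 180°–360°, so θ = 360° − 109.9° = 250.1°.
Age = 29.530 × 250.1°/360° ≈ 20.52 days.

20.5 days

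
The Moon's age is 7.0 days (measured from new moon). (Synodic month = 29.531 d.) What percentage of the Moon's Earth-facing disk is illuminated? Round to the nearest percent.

46%

The Moon has covered 7.0/29.531 of its cycle, so θ ≈ 360° × 7.0/29.531 = 85.3°.
Illuminated fraction = (1 − cos 85.3°)/2 = (1 − 0.081)/2 ≈ 0.459, so 46%.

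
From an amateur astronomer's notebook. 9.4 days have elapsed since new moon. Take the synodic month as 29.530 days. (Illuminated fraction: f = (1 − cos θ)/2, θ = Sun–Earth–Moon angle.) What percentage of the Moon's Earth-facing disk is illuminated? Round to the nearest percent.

71%

Elongation θ = 360° × 9.4/29.530 ≈ 114.6°.
Illuminated fraction = (1 − cos 114.6°)/2 = (1 − (-0.416))/2 ≈ 0.708, so 71%.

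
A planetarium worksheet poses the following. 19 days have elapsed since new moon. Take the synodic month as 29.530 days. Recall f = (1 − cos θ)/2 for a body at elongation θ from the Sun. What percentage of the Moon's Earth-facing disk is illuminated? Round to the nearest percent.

The Moon has covered 19/29.530 of its cycle, so θ ≈ 360° × 19/29.530 = 231.6°.
Illuminated fraction = (1 − cos 231.6°)/2 = (1 − (-0.621))/2 ≈ 0.810, so 81%.

81%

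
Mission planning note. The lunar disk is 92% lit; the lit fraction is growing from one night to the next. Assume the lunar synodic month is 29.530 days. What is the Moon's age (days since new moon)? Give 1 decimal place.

From f = (1 − cos θ)/2: cos θ = 1 − 2×0.92 = -0.840; arccos → 147.1°.
The Moon is waxing (0°–180°), so θ = 147.1° directly.
At 360°/29.530 d per day, 147.1° corresponds to 12.07 days.

12.1 days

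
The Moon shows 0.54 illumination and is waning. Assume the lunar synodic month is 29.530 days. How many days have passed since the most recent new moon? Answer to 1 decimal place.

cos θ = 1 − 2f = -0.080, giving a principal value of 94.6°.
Waning ⇒ past full, so θ = 360° − 94.6° = 265.4°.
At 360°/29.530 d per day, 265.4° corresponds to 21.77 days.

21.8 days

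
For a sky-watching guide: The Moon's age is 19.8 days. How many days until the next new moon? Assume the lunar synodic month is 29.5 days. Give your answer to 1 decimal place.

One full lunation from the last new moon is 29.5 d; remaining = 29.5 − 19.8 = 9.700 d.

9.7 days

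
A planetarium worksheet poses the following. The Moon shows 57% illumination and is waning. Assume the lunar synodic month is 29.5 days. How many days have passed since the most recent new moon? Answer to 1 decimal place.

From f = (1 − cos θ)/2: cos θ = 1 − 2×0.57 = -0.140; arccos → 98.0°.
Since the Moon is past full (waning), take the reflex angle: θ = 360° − 98.0° = 262.0°.
Age = 29.5 × 262.0°/360° ≈ 21.47 days.

21.5 days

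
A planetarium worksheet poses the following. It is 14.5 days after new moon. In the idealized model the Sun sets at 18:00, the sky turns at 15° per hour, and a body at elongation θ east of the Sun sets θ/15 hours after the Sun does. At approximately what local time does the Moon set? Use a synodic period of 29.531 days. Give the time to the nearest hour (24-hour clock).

06:00

The Moon has covered 14.5/29.531 of its cycle, so θ ≈ 360° × 14.5/29.531 = 176.8°.
At 15° of sky rotation per hour, 176.8° corresponds to a 11.78 h lag.
18:00 + 11.78 h ≈ 05:47 → 06:00 to the nearest hour.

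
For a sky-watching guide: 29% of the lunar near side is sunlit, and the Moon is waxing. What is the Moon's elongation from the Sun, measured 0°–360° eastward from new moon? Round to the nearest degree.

Invert f = (1 − cos θ)/2 to get cos θ = 1 − 2(0.29) = 0.420, hence θ₀ = arccos 0.420 = 65.2°.
Waxing ⇒ before full, so θ = 65.2°.

65°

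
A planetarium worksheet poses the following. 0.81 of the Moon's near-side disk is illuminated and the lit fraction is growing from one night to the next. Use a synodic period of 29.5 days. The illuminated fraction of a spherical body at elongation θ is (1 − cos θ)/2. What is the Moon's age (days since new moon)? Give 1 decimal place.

10.5 days

Invert f = (1 − cos θ)/2 to get cos θ = 1 − 2(0.81) = -0.620, hence θ₀ = arccos -0.620 = 128.3°.
Before full moon the principal value applies: θ = 128.3°.
At 360°/29.5 d per day, 128.3° corresponds to 10.51 days.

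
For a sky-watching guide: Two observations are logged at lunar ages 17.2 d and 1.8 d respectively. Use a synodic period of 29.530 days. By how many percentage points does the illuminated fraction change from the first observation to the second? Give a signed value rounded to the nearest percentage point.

θ₁ = 360° × 17.2/29.530 = 209.7°, f₁ = (1 − cos θ₁)/2 = 0.934.
θ₂ = 360° × 1.8/29.530 = 21.9°, f₂ = (1 − cos θ₂)/2 = 0.036.
Change = f₂ − f₁ = -0.898 → -90 percentage points.

-90 pp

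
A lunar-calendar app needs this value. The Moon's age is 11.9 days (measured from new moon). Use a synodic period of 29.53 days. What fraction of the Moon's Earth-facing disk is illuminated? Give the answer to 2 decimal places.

0.91

Phase angle: θ = 360°·(11.9 d)/(29.53 d) = 145.1°.
With cos θ = (-0.820), the lit fraction is (1 − (-0.820))/2 ≈ 0.910.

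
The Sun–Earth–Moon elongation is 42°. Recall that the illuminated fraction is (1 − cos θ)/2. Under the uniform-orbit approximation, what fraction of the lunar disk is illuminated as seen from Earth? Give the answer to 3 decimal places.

0.128

cos 42° = 0.743, so f = (1 − 0.743)/2 = 0.128.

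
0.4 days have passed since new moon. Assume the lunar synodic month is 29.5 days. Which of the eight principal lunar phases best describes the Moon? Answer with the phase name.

new moon

θ ≈ 360° × 0.4/29.5 = 5°, which falls in the new moon sector.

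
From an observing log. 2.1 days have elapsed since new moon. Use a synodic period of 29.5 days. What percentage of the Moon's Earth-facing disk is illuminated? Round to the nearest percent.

5%

The Moon has covered 2.1/29.5 of its cycle, so θ ≈ 360° × 2.1/29.5 = 25.6°.
With cos θ = 0.902, the lit fraction is (1 − 0.902)/2 ≈ 0.049, so 5%.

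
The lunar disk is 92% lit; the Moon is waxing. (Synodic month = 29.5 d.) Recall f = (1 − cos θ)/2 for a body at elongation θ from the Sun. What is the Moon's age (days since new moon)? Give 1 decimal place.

12.1 days

Invert f = (1 − cos θ)/2 to get cos θ = 1 − 2(0.92) = -0.840, hence θ₀ = arccos -0.840 = 147.1°.
The Moon is waxing (0°–180°), so θ = 147.1° directly.
That fraction of the synodic month is 147.1/360 × 29.5 d ≈ 12.06 d.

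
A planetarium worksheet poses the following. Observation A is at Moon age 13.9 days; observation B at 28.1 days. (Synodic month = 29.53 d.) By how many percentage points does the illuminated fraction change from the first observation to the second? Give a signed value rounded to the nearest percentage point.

-97 pp

θ₁ = 360° × 13.9/29.53 = 169.5°, f₁ = (1 − cos θ₁)/2 = 0.992.
θ₂ = 360° × 28.1/29.53 = 342.6°, f₂ = (1 − cos θ₂)/2 = 0.023.
Change = f₂ − f₁ = -0.969 → -97 percentage points.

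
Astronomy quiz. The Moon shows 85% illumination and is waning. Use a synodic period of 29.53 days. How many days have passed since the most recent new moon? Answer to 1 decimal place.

18.5 days

Invert f = (1 − cos θ)/2 to get cos θ = 1 − 2(0.85) = -0.700, hence θ₀ = arccos -0.700 = 134.4°.
Waning ⇒ past full, so θ = 360° − 134.4° = 225.6°.
That fraction of the synodic month is 225.6/360 × 29.53 d ≈ 18.50 d.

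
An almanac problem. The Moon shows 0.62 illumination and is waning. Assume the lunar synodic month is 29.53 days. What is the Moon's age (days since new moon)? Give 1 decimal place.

cos θ = 1 − 2f = -0.240, giving a principal value of 103.9°.
Waning ⇒ past full, so θ = 360° − 103.9° = 256.1°.
Age = 29.53 × 256.1°/360° ≈ 21.01 days.

21.0 days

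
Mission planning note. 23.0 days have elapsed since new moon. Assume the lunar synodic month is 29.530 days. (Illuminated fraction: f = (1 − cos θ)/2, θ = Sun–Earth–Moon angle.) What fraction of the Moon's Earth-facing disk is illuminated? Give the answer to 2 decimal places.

0.41

Elongation θ = 360° × 23.0/29.530 ≈ 280.4°.
Illuminated fraction = (1 − cos 280.4°)/2 = (1 − 0.180)/2 ≈ 0.410.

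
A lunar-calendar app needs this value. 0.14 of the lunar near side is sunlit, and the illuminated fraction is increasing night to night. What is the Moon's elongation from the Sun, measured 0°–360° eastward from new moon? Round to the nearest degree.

Invert f = (1 − cos θ)/2 to get cos θ = 1 − 2(0.14) = 0.720, hence θ₀ = arccos 0.720 = 43.9°.
Waxing ⇒ before full, so θ = 43.9°.

44°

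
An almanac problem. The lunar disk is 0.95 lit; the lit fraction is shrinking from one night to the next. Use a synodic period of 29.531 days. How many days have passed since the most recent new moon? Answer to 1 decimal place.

From f = (1 − cos θ)/2: cos θ = 1 − 2×0.95 = -0.900; arccos → 154.2°.
Since the Moon is past full (waning), take the reflex angle: θ = 360° − 154.2° = 205.8°.
Age = 29.531 × 205.8°/360° ≈ 16.89 days.

16.9 days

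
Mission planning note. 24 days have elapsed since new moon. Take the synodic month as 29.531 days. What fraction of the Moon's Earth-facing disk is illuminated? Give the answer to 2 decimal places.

0.31

The Moon has covered 24/29.531 of its cycle, so θ ≈ 360° × 24/29.531 = 292.6°.
With cos θ = 0.384, the lit fraction is (1 − 0.384)/2 ≈ 0.308.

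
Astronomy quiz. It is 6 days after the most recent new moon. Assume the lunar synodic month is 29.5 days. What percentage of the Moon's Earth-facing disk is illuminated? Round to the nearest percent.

The Moon has covered 6/29.5 of its cycle, so θ ≈ 360° × 6/29.5 = 73.2°.
Illuminated fraction = (1 − cos 73.2°)/2 = (1 − 0.289)/2 ≈ 0.356, so 36%.

36%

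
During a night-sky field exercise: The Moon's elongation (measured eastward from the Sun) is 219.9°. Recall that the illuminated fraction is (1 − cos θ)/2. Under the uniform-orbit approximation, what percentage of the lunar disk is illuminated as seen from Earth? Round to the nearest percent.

cos 219.9° = (-0.767), so f = (1 − (-0.767))/2 = 0.884, i.e. 88%.

88%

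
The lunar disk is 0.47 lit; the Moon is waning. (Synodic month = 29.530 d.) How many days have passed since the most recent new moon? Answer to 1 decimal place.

22.4 days

From f = (1 − cos θ)/2: cos θ = 1 − 2×0.47 = 0.060; arccos → 86.6°.
Since the Moon is past full (waning), take the reflex angle: θ = 360° − 86.6° = 273.4°.
That fraction of the synodic month is 273.4/360 × 29.530 d ≈ 22.43 d.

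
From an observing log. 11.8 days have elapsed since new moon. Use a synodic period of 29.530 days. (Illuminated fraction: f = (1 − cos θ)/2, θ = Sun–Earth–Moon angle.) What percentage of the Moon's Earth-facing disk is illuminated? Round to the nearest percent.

The Moon has covered 11.8/29.530 of its cycle, so θ ≈ 360° × 11.8/29.530 = 143.9°.
cos 143.9° = (-0.808), so f = (1 − (-0.808))/2 = 0.904, so 90%.

90%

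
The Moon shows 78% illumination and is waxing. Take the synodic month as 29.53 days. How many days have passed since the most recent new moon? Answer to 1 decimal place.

10.2 days

cos θ = 1 − 2f = -0.560, giving a principal value of 124.1°.
Waxing ⇒ before full, so θ = 124.1°.
Age = 29.53 × 124.1°/360° ≈ 10.18 days.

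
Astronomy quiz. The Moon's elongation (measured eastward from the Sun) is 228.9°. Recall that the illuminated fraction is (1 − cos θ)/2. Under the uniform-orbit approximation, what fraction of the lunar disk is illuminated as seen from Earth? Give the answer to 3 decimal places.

Half-versine of 228.9°: (1 − (-0.657))/2 = 0.829.

0.829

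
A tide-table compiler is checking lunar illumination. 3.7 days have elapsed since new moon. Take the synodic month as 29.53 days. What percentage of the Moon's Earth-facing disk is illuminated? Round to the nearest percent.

The Moon has covered 3.7/29.53 of its cycle, so θ ≈ 360° × 3.7/29.53 = 45.1°.
cos 45.1° = 0.706, so f = (1 − 0.706)/2 = 0.147, so 15%.

15%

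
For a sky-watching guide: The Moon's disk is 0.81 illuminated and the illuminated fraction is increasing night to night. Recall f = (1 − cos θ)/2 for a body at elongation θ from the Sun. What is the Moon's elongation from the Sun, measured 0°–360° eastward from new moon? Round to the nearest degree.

128°

From f = (1 − cos θ)/2: cos θ = 1 − 2×0.81 = -0.620; arccos → 128.3°.
The Moon is waxing (0°–180°), so θ = 128.3° directly.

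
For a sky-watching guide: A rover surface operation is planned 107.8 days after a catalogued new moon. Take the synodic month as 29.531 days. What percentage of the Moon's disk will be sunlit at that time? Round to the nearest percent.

107.8 d spans 3 complete synodic months (3 × 29.531 = 88.59 d) plus 19.21 d.
Phase angle: θ = 360°·(19.21 d)/(29.531 d) = 234.1°.
With cos θ = (-0.586), the lit fraction is (1 − (-0.586))/2 ≈ 0.793, so 79%.

79%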